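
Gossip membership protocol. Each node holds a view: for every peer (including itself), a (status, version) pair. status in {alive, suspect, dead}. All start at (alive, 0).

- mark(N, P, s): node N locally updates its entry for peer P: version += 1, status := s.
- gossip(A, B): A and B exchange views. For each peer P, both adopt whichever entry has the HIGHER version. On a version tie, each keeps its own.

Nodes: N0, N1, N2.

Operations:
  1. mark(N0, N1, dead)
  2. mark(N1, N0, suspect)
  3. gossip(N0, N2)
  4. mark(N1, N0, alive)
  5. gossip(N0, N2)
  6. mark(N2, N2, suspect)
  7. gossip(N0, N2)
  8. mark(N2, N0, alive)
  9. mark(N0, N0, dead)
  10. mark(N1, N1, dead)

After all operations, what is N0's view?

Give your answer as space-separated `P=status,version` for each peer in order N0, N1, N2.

Answer: N0=dead,1 N1=dead,1 N2=suspect,1

Derivation:
Op 1: N0 marks N1=dead -> (dead,v1)
Op 2: N1 marks N0=suspect -> (suspect,v1)
Op 3: gossip N0<->N2 -> N0.N0=(alive,v0) N0.N1=(dead,v1) N0.N2=(alive,v0) | N2.N0=(alive,v0) N2.N1=(dead,v1) N2.N2=(alive,v0)
Op 4: N1 marks N0=alive -> (alive,v2)
Op 5: gossip N0<->N2 -> N0.N0=(alive,v0) N0.N1=(dead,v1) N0.N2=(alive,v0) | N2.N0=(alive,v0) N2.N1=(dead,v1) N2.N2=(alive,v0)
Op 6: N2 marks N2=suspect -> (suspect,v1)
Op 7: gossip N0<->N2 -> N0.N0=(alive,v0) N0.N1=(dead,v1) N0.N2=(suspect,v1) | N2.N0=(alive,v0) N2.N1=(dead,v1) N2.N2=(suspect,v1)
Op 8: N2 marks N0=alive -> (alive,v1)
Op 9: N0 marks N0=dead -> (dead,v1)
Op 10: N1 marks N1=dead -> (dead,v1)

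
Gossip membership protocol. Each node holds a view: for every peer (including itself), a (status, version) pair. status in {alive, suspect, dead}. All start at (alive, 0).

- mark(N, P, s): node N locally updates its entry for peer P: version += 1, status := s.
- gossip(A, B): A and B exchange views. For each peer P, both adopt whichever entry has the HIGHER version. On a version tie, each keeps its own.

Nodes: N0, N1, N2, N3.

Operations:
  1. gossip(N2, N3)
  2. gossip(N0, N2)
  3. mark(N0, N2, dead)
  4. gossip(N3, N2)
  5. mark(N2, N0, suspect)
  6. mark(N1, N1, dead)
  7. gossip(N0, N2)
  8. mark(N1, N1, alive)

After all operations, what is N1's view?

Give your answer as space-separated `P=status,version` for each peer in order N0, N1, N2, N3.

Op 1: gossip N2<->N3 -> N2.N0=(alive,v0) N2.N1=(alive,v0) N2.N2=(alive,v0) N2.N3=(alive,v0) | N3.N0=(alive,v0) N3.N1=(alive,v0) N3.N2=(alive,v0) N3.N3=(alive,v0)
Op 2: gossip N0<->N2 -> N0.N0=(alive,v0) N0.N1=(alive,v0) N0.N2=(alive,v0) N0.N3=(alive,v0) | N2.N0=(alive,v0) N2.N1=(alive,v0) N2.N2=(alive,v0) N2.N3=(alive,v0)
Op 3: N0 marks N2=dead -> (dead,v1)
Op 4: gossip N3<->N2 -> N3.N0=(alive,v0) N3.N1=(alive,v0) N3.N2=(alive,v0) N3.N3=(alive,v0) | N2.N0=(alive,v0) N2.N1=(alive,v0) N2.N2=(alive,v0) N2.N3=(alive,v0)
Op 5: N2 marks N0=suspect -> (suspect,v1)
Op 6: N1 marks N1=dead -> (dead,v1)
Op 7: gossip N0<->N2 -> N0.N0=(suspect,v1) N0.N1=(alive,v0) N0.N2=(dead,v1) N0.N3=(alive,v0) | N2.N0=(suspect,v1) N2.N1=(alive,v0) N2.N2=(dead,v1) N2.N3=(alive,v0)
Op 8: N1 marks N1=alive -> (alive,v2)

Answer: N0=alive,0 N1=alive,2 N2=alive,0 N3=alive,0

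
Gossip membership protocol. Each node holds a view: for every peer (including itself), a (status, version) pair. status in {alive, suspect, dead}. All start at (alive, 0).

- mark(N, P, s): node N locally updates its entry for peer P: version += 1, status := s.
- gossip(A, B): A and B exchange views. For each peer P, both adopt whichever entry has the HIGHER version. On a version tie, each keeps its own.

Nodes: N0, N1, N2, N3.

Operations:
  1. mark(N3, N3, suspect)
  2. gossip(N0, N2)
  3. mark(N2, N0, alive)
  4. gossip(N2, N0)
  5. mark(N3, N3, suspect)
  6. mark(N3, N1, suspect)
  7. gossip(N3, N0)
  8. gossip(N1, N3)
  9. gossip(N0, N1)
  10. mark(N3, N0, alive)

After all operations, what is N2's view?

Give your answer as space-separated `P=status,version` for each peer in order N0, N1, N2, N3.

Answer: N0=alive,1 N1=alive,0 N2=alive,0 N3=alive,0

Derivation:
Op 1: N3 marks N3=suspect -> (suspect,v1)
Op 2: gossip N0<->N2 -> N0.N0=(alive,v0) N0.N1=(alive,v0) N0.N2=(alive,v0) N0.N3=(alive,v0) | N2.N0=(alive,v0) N2.N1=(alive,v0) N2.N2=(alive,v0) N2.N3=(alive,v0)
Op 3: N2 marks N0=alive -> (alive,v1)
Op 4: gossip N2<->N0 -> N2.N0=(alive,v1) N2.N1=(alive,v0) N2.N2=(alive,v0) N2.N3=(alive,v0) | N0.N0=(alive,v1) N0.N1=(alive,v0) N0.N2=(alive,v0) N0.N3=(alive,v0)
Op 5: N3 marks N3=suspect -> (suspect,v2)
Op 6: N3 marks N1=suspect -> (suspect,v1)
Op 7: gossip N3<->N0 -> N3.N0=(alive,v1) N3.N1=(suspect,v1) N3.N2=(alive,v0) N3.N3=(suspect,v2) | N0.N0=(alive,v1) N0.N1=(suspect,v1) N0.N2=(alive,v0) N0.N3=(suspect,v2)
Op 8: gossip N1<->N3 -> N1.N0=(alive,v1) N1.N1=(suspect,v1) N1.N2=(alive,v0) N1.N3=(suspect,v2) | N3.N0=(alive,v1) N3.N1=(suspect,v1) N3.N2=(alive,v0) N3.N3=(suspect,v2)
Op 9: gossip N0<->N1 -> N0.N0=(alive,v1) N0.N1=(suspect,v1) N0.N2=(alive,v0) N0.N3=(suspect,v2) | N1.N0=(alive,v1) N1.N1=(suspect,v1) N1.N2=(alive,v0) N1.N3=(suspect,v2)
Op 10: N3 marks N0=alive -> (alive,v2)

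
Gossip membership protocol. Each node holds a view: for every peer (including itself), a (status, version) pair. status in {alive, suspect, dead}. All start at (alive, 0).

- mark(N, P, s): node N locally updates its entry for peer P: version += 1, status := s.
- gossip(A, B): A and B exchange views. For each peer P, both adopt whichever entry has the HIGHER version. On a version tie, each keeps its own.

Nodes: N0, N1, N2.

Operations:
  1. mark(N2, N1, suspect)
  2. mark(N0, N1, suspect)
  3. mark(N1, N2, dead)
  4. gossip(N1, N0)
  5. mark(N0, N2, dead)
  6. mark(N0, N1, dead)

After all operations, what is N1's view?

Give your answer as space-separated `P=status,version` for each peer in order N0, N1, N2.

Answer: N0=alive,0 N1=suspect,1 N2=dead,1

Derivation:
Op 1: N2 marks N1=suspect -> (suspect,v1)
Op 2: N0 marks N1=suspect -> (suspect,v1)
Op 3: N1 marks N2=dead -> (dead,v1)
Op 4: gossip N1<->N0 -> N1.N0=(alive,v0) N1.N1=(suspect,v1) N1.N2=(dead,v1) | N0.N0=(alive,v0) N0.N1=(suspect,v1) N0.N2=(dead,v1)
Op 5: N0 marks N2=dead -> (dead,v2)
Op 6: N0 marks N1=dead -> (dead,v2)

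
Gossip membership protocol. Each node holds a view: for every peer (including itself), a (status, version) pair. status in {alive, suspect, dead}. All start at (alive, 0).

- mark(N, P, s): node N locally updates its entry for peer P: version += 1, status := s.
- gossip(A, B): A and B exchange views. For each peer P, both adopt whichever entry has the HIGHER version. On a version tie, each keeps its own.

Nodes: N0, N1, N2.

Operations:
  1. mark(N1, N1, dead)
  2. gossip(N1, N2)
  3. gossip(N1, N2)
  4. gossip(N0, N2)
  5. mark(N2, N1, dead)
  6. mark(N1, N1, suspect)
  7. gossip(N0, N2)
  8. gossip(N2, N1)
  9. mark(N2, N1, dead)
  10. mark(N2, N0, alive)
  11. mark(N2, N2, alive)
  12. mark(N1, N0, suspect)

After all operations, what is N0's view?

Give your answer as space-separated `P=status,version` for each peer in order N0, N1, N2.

Answer: N0=alive,0 N1=dead,2 N2=alive,0

Derivation:
Op 1: N1 marks N1=dead -> (dead,v1)
Op 2: gossip N1<->N2 -> N1.N0=(alive,v0) N1.N1=(dead,v1) N1.N2=(alive,v0) | N2.N0=(alive,v0) N2.N1=(dead,v1) N2.N2=(alive,v0)
Op 3: gossip N1<->N2 -> N1.N0=(alive,v0) N1.N1=(dead,v1) N1.N2=(alive,v0) | N2.N0=(alive,v0) N2.N1=(dead,v1) N2.N2=(alive,v0)
Op 4: gossip N0<->N2 -> N0.N0=(alive,v0) N0.N1=(dead,v1) N0.N2=(alive,v0) | N2.N0=(alive,v0) N2.N1=(dead,v1) N2.N2=(alive,v0)
Op 5: N2 marks N1=dead -> (dead,v2)
Op 6: N1 marks N1=suspect -> (suspect,v2)
Op 7: gossip N0<->N2 -> N0.N0=(alive,v0) N0.N1=(dead,v2) N0.N2=(alive,v0) | N2.N0=(alive,v0) N2.N1=(dead,v2) N2.N2=(alive,v0)
Op 8: gossip N2<->N1 -> N2.N0=(alive,v0) N2.N1=(dead,v2) N2.N2=(alive,v0) | N1.N0=(alive,v0) N1.N1=(suspect,v2) N1.N2=(alive,v0)
Op 9: N2 marks N1=dead -> (dead,v3)
Op 10: N2 marks N0=alive -> (alive,v1)
Op 11: N2 marks N2=alive -> (alive,v1)
Op 12: N1 marks N0=suspect -> (suspect,v1)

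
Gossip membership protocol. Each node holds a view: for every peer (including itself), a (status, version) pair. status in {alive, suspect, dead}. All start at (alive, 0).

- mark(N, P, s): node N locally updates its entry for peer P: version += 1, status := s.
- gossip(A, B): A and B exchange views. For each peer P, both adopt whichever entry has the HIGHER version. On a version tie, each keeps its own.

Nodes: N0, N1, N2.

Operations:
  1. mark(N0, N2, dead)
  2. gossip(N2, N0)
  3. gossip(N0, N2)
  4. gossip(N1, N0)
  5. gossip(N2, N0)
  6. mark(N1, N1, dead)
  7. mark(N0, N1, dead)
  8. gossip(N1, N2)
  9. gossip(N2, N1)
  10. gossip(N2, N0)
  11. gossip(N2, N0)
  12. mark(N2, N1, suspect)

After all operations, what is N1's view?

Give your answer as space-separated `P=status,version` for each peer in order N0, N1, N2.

Answer: N0=alive,0 N1=dead,1 N2=dead,1

Derivation:
Op 1: N0 marks N2=dead -> (dead,v1)
Op 2: gossip N2<->N0 -> N2.N0=(alive,v0) N2.N1=(alive,v0) N2.N2=(dead,v1) | N0.N0=(alive,v0) N0.N1=(alive,v0) N0.N2=(dead,v1)
Op 3: gossip N0<->N2 -> N0.N0=(alive,v0) N0.N1=(alive,v0) N0.N2=(dead,v1) | N2.N0=(alive,v0) N2.N1=(alive,v0) N2.N2=(dead,v1)
Op 4: gossip N1<->N0 -> N1.N0=(alive,v0) N1.N1=(alive,v0) N1.N2=(dead,v1) | N0.N0=(alive,v0) N0.N1=(alive,v0) N0.N2=(dead,v1)
Op 5: gossip N2<->N0 -> N2.N0=(alive,v0) N2.N1=(alive,v0) N2.N2=(dead,v1) | N0.N0=(alive,v0) N0.N1=(alive,v0) N0.N2=(dead,v1)
Op 6: N1 marks N1=dead -> (dead,v1)
Op 7: N0 marks N1=dead -> (dead,v1)
Op 8: gossip N1<->N2 -> N1.N0=(alive,v0) N1.N1=(dead,v1) N1.N2=(dead,v1) | N2.N0=(alive,v0) N2.N1=(dead,v1) N2.N2=(dead,v1)
Op 9: gossip N2<->N1 -> N2.N0=(alive,v0) N2.N1=(dead,v1) N2.N2=(dead,v1) | N1.N0=(alive,v0) N1.N1=(dead,v1) N1.N2=(dead,v1)
Op 10: gossip N2<->N0 -> N2.N0=(alive,v0) N2.N1=(dead,v1) N2.N2=(dead,v1) | N0.N0=(alive,v0) N0.N1=(dead,v1) N0.N2=(dead,v1)
Op 11: gossip N2<->N0 -> N2.N0=(alive,v0) N2.N1=(dead,v1) N2.N2=(dead,v1) | N0.N0=(alive,v0) N0.N1=(dead,v1) N0.N2=(dead,v1)
Op 12: N2 marks N1=suspect -> (suspect,v2)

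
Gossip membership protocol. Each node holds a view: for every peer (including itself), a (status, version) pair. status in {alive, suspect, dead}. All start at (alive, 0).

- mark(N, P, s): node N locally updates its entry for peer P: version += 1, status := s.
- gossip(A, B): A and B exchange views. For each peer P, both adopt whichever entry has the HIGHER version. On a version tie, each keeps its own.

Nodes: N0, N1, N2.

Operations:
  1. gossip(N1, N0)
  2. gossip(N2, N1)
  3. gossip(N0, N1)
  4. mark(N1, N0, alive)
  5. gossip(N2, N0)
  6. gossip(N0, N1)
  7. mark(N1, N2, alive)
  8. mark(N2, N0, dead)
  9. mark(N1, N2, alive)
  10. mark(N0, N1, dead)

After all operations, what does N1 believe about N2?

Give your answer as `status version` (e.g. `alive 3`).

Answer: alive 2

Derivation:
Op 1: gossip N1<->N0 -> N1.N0=(alive,v0) N1.N1=(alive,v0) N1.N2=(alive,v0) | N0.N0=(alive,v0) N0.N1=(alive,v0) N0.N2=(alive,v0)
Op 2: gossip N2<->N1 -> N2.N0=(alive,v0) N2.N1=(alive,v0) N2.N2=(alive,v0) | N1.N0=(alive,v0) N1.N1=(alive,v0) N1.N2=(alive,v0)
Op 3: gossip N0<->N1 -> N0.N0=(alive,v0) N0.N1=(alive,v0) N0.N2=(alive,v0) | N1.N0=(alive,v0) N1.N1=(alive,v0) N1.N2=(alive,v0)
Op 4: N1 marks N0=alive -> (alive,v1)
Op 5: gossip N2<->N0 -> N2.N0=(alive,v0) N2.N1=(alive,v0) N2.N2=(alive,v0) | N0.N0=(alive,v0) N0.N1=(alive,v0) N0.N2=(alive,v0)
Op 6: gossip N0<->N1 -> N0.N0=(alive,v1) N0.N1=(alive,v0) N0.N2=(alive,v0) | N1.N0=(alive,v1) N1.N1=(alive,v0) N1.N2=(alive,v0)
Op 7: N1 marks N2=alive -> (alive,v1)
Op 8: N2 marks N0=dead -> (dead,v1)
Op 9: N1 marks N2=alive -> (alive,v2)
Op 10: N0 marks N1=dead -> (dead,v1)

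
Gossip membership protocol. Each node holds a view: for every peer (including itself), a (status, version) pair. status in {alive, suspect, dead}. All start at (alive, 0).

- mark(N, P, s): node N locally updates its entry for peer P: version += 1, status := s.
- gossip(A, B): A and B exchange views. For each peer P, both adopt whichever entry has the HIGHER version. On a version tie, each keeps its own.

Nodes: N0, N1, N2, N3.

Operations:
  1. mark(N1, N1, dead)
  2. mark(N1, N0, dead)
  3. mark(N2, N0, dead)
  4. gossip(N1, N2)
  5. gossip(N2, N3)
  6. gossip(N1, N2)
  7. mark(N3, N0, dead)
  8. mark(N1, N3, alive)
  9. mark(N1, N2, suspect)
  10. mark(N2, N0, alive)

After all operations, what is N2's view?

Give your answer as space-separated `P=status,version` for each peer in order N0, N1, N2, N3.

Op 1: N1 marks N1=dead -> (dead,v1)
Op 2: N1 marks N0=dead -> (dead,v1)
Op 3: N2 marks N0=dead -> (dead,v1)
Op 4: gossip N1<->N2 -> N1.N0=(dead,v1) N1.N1=(dead,v1) N1.N2=(alive,v0) N1.N3=(alive,v0) | N2.N0=(dead,v1) N2.N1=(dead,v1) N2.N2=(alive,v0) N2.N3=(alive,v0)
Op 5: gossip N2<->N3 -> N2.N0=(dead,v1) N2.N1=(dead,v1) N2.N2=(alive,v0) N2.N3=(alive,v0) | N3.N0=(dead,v1) N3.N1=(dead,v1) N3.N2=(alive,v0) N3.N3=(alive,v0)
Op 6: gossip N1<->N2 -> N1.N0=(dead,v1) N1.N1=(dead,v1) N1.N2=(alive,v0) N1.N3=(alive,v0) | N2.N0=(dead,v1) N2.N1=(dead,v1) N2.N2=(alive,v0) N2.N3=(alive,v0)
Op 7: N3 marks N0=dead -> (dead,v2)
Op 8: N1 marks N3=alive -> (alive,v1)
Op 9: N1 marks N2=suspect -> (suspect,v1)
Op 10: N2 marks N0=alive -> (alive,v2)

Answer: N0=alive,2 N1=dead,1 N2=alive,0 N3=alive,0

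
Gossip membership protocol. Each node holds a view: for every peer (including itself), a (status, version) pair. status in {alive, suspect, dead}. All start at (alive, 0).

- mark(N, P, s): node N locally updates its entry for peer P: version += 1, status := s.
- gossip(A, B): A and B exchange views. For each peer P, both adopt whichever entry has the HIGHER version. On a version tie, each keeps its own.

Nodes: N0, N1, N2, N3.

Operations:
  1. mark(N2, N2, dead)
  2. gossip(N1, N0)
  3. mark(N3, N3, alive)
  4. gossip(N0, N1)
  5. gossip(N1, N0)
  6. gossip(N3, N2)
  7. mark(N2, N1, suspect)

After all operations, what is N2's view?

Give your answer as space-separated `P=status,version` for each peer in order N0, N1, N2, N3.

Answer: N0=alive,0 N1=suspect,1 N2=dead,1 N3=alive,1

Derivation:
Op 1: N2 marks N2=dead -> (dead,v1)
Op 2: gossip N1<->N0 -> N1.N0=(alive,v0) N1.N1=(alive,v0) N1.N2=(alive,v0) N1.N3=(alive,v0) | N0.N0=(alive,v0) N0.N1=(alive,v0) N0.N2=(alive,v0) N0.N3=(alive,v0)
Op 3: N3 marks N3=alive -> (alive,v1)
Op 4: gossip N0<->N1 -> N0.N0=(alive,v0) N0.N1=(alive,v0) N0.N2=(alive,v0) N0.N3=(alive,v0) | N1.N0=(alive,v0) N1.N1=(alive,v0) N1.N2=(alive,v0) N1.N3=(alive,v0)
Op 5: gossip N1<->N0 -> N1.N0=(alive,v0) N1.N1=(alive,v0) N1.N2=(alive,v0) N1.N3=(alive,v0) | N0.N0=(alive,v0) N0.N1=(alive,v0) N0.N2=(alive,v0) N0.N3=(alive,v0)
Op 6: gossip N3<->N2 -> N3.N0=(alive,v0) N3.N1=(alive,v0) N3.N2=(dead,v1) N3.N3=(alive,v1) | N2.N0=(alive,v0) N2.N1=(alive,v0) N2.N2=(dead,v1) N2.N3=(alive,v1)
Op 7: N2 marks N1=suspect -> (suspect,v1)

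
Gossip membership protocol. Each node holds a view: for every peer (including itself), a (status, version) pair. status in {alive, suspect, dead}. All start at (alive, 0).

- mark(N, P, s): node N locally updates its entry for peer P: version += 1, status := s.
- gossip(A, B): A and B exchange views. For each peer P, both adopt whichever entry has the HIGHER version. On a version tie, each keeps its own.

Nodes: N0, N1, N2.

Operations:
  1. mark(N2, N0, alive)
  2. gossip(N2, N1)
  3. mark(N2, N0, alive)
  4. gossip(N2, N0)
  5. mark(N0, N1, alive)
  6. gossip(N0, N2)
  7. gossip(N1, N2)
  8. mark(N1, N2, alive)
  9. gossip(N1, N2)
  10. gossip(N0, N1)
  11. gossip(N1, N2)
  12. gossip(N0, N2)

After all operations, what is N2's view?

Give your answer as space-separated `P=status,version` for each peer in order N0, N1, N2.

Op 1: N2 marks N0=alive -> (alive,v1)
Op 2: gossip N2<->N1 -> N2.N0=(alive,v1) N2.N1=(alive,v0) N2.N2=(alive,v0) | N1.N0=(alive,v1) N1.N1=(alive,v0) N1.N2=(alive,v0)
Op 3: N2 marks N0=alive -> (alive,v2)
Op 4: gossip N2<->N0 -> N2.N0=(alive,v2) N2.N1=(alive,v0) N2.N2=(alive,v0) | N0.N0=(alive,v2) N0.N1=(alive,v0) N0.N2=(alive,v0)
Op 5: N0 marks N1=alive -> (alive,v1)
Op 6: gossip N0<->N2 -> N0.N0=(alive,v2) N0.N1=(alive,v1) N0.N2=(alive,v0) | N2.N0=(alive,v2) N2.N1=(alive,v1) N2.N2=(alive,v0)
Op 7: gossip N1<->N2 -> N1.N0=(alive,v2) N1.N1=(alive,v1) N1.N2=(alive,v0) | N2.N0=(alive,v2) N2.N1=(alive,v1) N2.N2=(alive,v0)
Op 8: N1 marks N2=alive -> (alive,v1)
Op 9: gossip N1<->N2 -> N1.N0=(alive,v2) N1.N1=(alive,v1) N1.N2=(alive,v1) | N2.N0=(alive,v2) N2.N1=(alive,v1) N2.N2=(alive,v1)
Op 10: gossip N0<->N1 -> N0.N0=(alive,v2) N0.N1=(alive,v1) N0.N2=(alive,v1) | N1.N0=(alive,v2) N1.N1=(alive,v1) N1.N2=(alive,v1)
Op 11: gossip N1<->N2 -> N1.N0=(alive,v2) N1.N1=(alive,v1) N1.N2=(alive,v1) | N2.N0=(alive,v2) N2.N1=(alive,v1) N2.N2=(alive,v1)
Op 12: gossip N0<->N2 -> N0.N0=(alive,v2) N0.N1=(alive,v1) N0.N2=(alive,v1) | N2.N0=(alive,v2) N2.N1=(alive,v1) N2.N2=(alive,v1)

Answer: N0=alive,2 N1=alive,1 N2=alive,1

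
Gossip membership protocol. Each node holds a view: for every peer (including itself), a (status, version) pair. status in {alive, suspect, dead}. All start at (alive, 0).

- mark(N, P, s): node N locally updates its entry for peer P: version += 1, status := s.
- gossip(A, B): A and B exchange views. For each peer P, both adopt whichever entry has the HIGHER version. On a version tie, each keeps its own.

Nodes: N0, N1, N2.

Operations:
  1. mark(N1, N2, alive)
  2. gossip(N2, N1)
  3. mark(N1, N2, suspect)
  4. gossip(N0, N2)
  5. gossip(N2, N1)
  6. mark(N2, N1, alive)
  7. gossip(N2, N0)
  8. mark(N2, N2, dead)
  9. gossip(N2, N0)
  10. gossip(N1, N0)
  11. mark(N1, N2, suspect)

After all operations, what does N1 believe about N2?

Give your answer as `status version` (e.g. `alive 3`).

Op 1: N1 marks N2=alive -> (alive,v1)
Op 2: gossip N2<->N1 -> N2.N0=(alive,v0) N2.N1=(alive,v0) N2.N2=(alive,v1) | N1.N0=(alive,v0) N1.N1=(alive,v0) N1.N2=(alive,v1)
Op 3: N1 marks N2=suspect -> (suspect,v2)
Op 4: gossip N0<->N2 -> N0.N0=(alive,v0) N0.N1=(alive,v0) N0.N2=(alive,v1) | N2.N0=(alive,v0) N2.N1=(alive,v0) N2.N2=(alive,v1)
Op 5: gossip N2<->N1 -> N2.N0=(alive,v0) N2.N1=(alive,v0) N2.N2=(suspect,v2) | N1.N0=(alive,v0) N1.N1=(alive,v0) N1.N2=(suspect,v2)
Op 6: N2 marks N1=alive -> (alive,v1)
Op 7: gossip N2<->N0 -> N2.N0=(alive,v0) N2.N1=(alive,v1) N2.N2=(suspect,v2) | N0.N0=(alive,v0) N0.N1=(alive,v1) N0.N2=(suspect,v2)
Op 8: N2 marks N2=dead -> (dead,v3)
Op 9: gossip N2<->N0 -> N2.N0=(alive,v0) N2.N1=(alive,v1) N2.N2=(dead,v3) | N0.N0=(alive,v0) N0.N1=(alive,v1) N0.N2=(dead,v3)
Op 10: gossip N1<->N0 -> N1.N0=(alive,v0) N1.N1=(alive,v1) N1.N2=(dead,v3) | N0.N0=(alive,v0) N0.N1=(alive,v1) N0.N2=(dead,v3)
Op 11: N1 marks N2=suspect -> (suspect,v4)

Answer: suspect 4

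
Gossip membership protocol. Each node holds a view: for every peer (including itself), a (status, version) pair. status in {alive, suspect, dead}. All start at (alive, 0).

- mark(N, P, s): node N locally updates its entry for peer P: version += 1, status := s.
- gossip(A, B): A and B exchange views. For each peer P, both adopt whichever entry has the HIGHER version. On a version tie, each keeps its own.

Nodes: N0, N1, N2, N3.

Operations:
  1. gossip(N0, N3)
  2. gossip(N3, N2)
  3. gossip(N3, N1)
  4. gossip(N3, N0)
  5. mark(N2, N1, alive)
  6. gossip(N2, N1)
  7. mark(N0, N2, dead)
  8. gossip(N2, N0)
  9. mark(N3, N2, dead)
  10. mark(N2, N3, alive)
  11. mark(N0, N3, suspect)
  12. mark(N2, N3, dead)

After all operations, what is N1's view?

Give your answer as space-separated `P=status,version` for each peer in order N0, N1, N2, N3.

Op 1: gossip N0<->N3 -> N0.N0=(alive,v0) N0.N1=(alive,v0) N0.N2=(alive,v0) N0.N3=(alive,v0) | N3.N0=(alive,v0) N3.N1=(alive,v0) N3.N2=(alive,v0) N3.N3=(alive,v0)
Op 2: gossip N3<->N2 -> N3.N0=(alive,v0) N3.N1=(alive,v0) N3.N2=(alive,v0) N3.N3=(alive,v0) | N2.N0=(alive,v0) N2.N1=(alive,v0) N2.N2=(alive,v0) N2.N3=(alive,v0)
Op 3: gossip N3<->N1 -> N3.N0=(alive,v0) N3.N1=(alive,v0) N3.N2=(alive,v0) N3.N3=(alive,v0) | N1.N0=(alive,v0) N1.N1=(alive,v0) N1.N2=(alive,v0) N1.N3=(alive,v0)
Op 4: gossip N3<->N0 -> N3.N0=(alive,v0) N3.N1=(alive,v0) N3.N2=(alive,v0) N3.N3=(alive,v0) | N0.N0=(alive,v0) N0.N1=(alive,v0) N0.N2=(alive,v0) N0.N3=(alive,v0)
Op 5: N2 marks N1=alive -> (alive,v1)
Op 6: gossip N2<->N1 -> N2.N0=(alive,v0) N2.N1=(alive,v1) N2.N2=(alive,v0) N2.N3=(alive,v0) | N1.N0=(alive,v0) N1.N1=(alive,v1) N1.N2=(alive,v0) N1.N3=(alive,v0)
Op 7: N0 marks N2=dead -> (dead,v1)
Op 8: gossip N2<->N0 -> N2.N0=(alive,v0) N2.N1=(alive,v1) N2.N2=(dead,v1) N2.N3=(alive,v0) | N0.N0=(alive,v0) N0.N1=(alive,v1) N0.N2=(dead,v1) N0.N3=(alive,v0)
Op 9: N3 marks N2=dead -> (dead,v1)
Op 10: N2 marks N3=alive -> (alive,v1)
Op 11: N0 marks N3=suspect -> (suspect,v1)
Op 12: N2 marks N3=dead -> (dead,v2)

Answer: N0=alive,0 N1=alive,1 N2=alive,0 N3=alive,0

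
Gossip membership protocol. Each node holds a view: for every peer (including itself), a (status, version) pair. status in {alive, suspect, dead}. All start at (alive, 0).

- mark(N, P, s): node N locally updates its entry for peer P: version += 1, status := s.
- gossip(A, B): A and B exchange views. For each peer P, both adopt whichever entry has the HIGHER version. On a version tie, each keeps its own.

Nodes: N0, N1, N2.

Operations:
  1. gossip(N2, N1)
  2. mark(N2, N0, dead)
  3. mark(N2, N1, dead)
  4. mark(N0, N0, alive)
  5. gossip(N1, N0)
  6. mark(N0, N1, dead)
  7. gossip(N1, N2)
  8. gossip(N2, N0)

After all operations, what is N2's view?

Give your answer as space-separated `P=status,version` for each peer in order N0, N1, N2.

Op 1: gossip N2<->N1 -> N2.N0=(alive,v0) N2.N1=(alive,v0) N2.N2=(alive,v0) | N1.N0=(alive,v0) N1.N1=(alive,v0) N1.N2=(alive,v0)
Op 2: N2 marks N0=dead -> (dead,v1)
Op 3: N2 marks N1=dead -> (dead,v1)
Op 4: N0 marks N0=alive -> (alive,v1)
Op 5: gossip N1<->N0 -> N1.N0=(alive,v1) N1.N1=(alive,v0) N1.N2=(alive,v0) | N0.N0=(alive,v1) N0.N1=(alive,v0) N0.N2=(alive,v0)
Op 6: N0 marks N1=dead -> (dead,v1)
Op 7: gossip N1<->N2 -> N1.N0=(alive,v1) N1.N1=(dead,v1) N1.N2=(alive,v0) | N2.N0=(dead,v1) N2.N1=(dead,v1) N2.N2=(alive,v0)
Op 8: gossip N2<->N0 -> N2.N0=(dead,v1) N2.N1=(dead,v1) N2.N2=(alive,v0) | N0.N0=(alive,v1) N0.N1=(dead,v1) N0.N2=(alive,v0)

Answer: N0=dead,1 N1=dead,1 N2=alive,0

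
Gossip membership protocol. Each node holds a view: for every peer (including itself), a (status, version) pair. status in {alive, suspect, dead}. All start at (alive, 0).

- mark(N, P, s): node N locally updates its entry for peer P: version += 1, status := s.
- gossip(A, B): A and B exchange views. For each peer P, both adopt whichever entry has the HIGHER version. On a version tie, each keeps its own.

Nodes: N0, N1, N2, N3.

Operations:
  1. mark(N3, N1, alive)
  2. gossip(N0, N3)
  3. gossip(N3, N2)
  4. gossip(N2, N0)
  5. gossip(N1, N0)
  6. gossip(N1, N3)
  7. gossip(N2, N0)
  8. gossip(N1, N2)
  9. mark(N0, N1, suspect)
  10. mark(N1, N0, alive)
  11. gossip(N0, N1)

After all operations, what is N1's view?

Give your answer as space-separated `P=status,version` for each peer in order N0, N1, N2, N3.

Op 1: N3 marks N1=alive -> (alive,v1)
Op 2: gossip N0<->N3 -> N0.N0=(alive,v0) N0.N1=(alive,v1) N0.N2=(alive,v0) N0.N3=(alive,v0) | N3.N0=(alive,v0) N3.N1=(alive,v1) N3.N2=(alive,v0) N3.N3=(alive,v0)
Op 3: gossip N3<->N2 -> N3.N0=(alive,v0) N3.N1=(alive,v1) N3.N2=(alive,v0) N3.N3=(alive,v0) | N2.N0=(alive,v0) N2.N1=(alive,v1) N2.N2=(alive,v0) N2.N3=(alive,v0)
Op 4: gossip N2<->N0 -> N2.N0=(alive,v0) N2.N1=(alive,v1) N2.N2=(alive,v0) N2.N3=(alive,v0) | N0.N0=(alive,v0) N0.N1=(alive,v1) N0.N2=(alive,v0) N0.N3=(alive,v0)
Op 5: gossip N1<->N0 -> N1.N0=(alive,v0) N1.N1=(alive,v1) N1.N2=(alive,v0) N1.N3=(alive,v0) | N0.N0=(alive,v0) N0.N1=(alive,v1) N0.N2=(alive,v0) N0.N3=(alive,v0)
Op 6: gossip N1<->N3 -> N1.N0=(alive,v0) N1.N1=(alive,v1) N1.N2=(alive,v0) N1.N3=(alive,v0) | N3.N0=(alive,v0) N3.N1=(alive,v1) N3.N2=(alive,v0) N3.N3=(alive,v0)
Op 7: gossip N2<->N0 -> N2.N0=(alive,v0) N2.N1=(alive,v1) N2.N2=(alive,v0) N2.N3=(alive,v0) | N0.N0=(alive,v0) N0.N1=(alive,v1) N0.N2=(alive,v0) N0.N3=(alive,v0)
Op 8: gossip N1<->N2 -> N1.N0=(alive,v0) N1.N1=(alive,v1) N1.N2=(alive,v0) N1.N3=(alive,v0) | N2.N0=(alive,v0) N2.N1=(alive,v1) N2.N2=(alive,v0) N2.N3=(alive,v0)
Op 9: N0 marks N1=suspect -> (suspect,v2)
Op 10: N1 marks N0=alive -> (alive,v1)
Op 11: gossip N0<->N1 -> N0.N0=(alive,v1) N0.N1=(suspect,v2) N0.N2=(alive,v0) N0.N3=(alive,v0) | N1.N0=(alive,v1) N1.N1=(suspect,v2) N1.N2=(alive,v0) N1.N3=(alive,v0)

Answer: N0=alive,1 N1=suspect,2 N2=alive,0 N3=alive,0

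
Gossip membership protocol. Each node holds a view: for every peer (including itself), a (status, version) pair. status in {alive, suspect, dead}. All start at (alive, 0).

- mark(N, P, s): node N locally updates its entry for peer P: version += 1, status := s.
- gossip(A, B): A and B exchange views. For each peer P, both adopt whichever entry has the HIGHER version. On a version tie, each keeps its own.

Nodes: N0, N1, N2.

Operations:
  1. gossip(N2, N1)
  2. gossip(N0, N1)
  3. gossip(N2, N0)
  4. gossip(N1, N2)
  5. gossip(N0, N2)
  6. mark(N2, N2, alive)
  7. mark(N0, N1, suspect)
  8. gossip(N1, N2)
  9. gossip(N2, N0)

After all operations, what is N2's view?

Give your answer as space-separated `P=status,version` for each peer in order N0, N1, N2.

Answer: N0=alive,0 N1=suspect,1 N2=alive,1

Derivation:
Op 1: gossip N2<->N1 -> N2.N0=(alive,v0) N2.N1=(alive,v0) N2.N2=(alive,v0) | N1.N0=(alive,v0) N1.N1=(alive,v0) N1.N2=(alive,v0)
Op 2: gossip N0<->N1 -> N0.N0=(alive,v0) N0.N1=(alive,v0) N0.N2=(alive,v0) | N1.N0=(alive,v0) N1.N1=(alive,v0) N1.N2=(alive,v0)
Op 3: gossip N2<->N0 -> N2.N0=(alive,v0) N2.N1=(alive,v0) N2.N2=(alive,v0) | N0.N0=(alive,v0) N0.N1=(alive,v0) N0.N2=(alive,v0)
Op 4: gossip N1<->N2 -> N1.N0=(alive,v0) N1.N1=(alive,v0) N1.N2=(alive,v0) | N2.N0=(alive,v0) N2.N1=(alive,v0) N2.N2=(alive,v0)
Op 5: gossip N0<->N2 -> N0.N0=(alive,v0) N0.N1=(alive,v0) N0.N2=(alive,v0) | N2.N0=(alive,v0) N2.N1=(alive,v0) N2.N2=(alive,v0)
Op 6: N2 marks N2=alive -> (alive,v1)
Op 7: N0 marks N1=suspect -> (suspect,v1)
Op 8: gossip N1<->N2 -> N1.N0=(alive,v0) N1.N1=(alive,v0) N1.N2=(alive,v1) | N2.N0=(alive,v0) N2.N1=(alive,v0) N2.N2=(alive,v1)
Op 9: gossip N2<->N0 -> N2.N0=(alive,v0) N2.N1=(suspect,v1) N2.N2=(alive,v1) | N0.N0=(alive,v0) N0.N1=(suspect,v1) N0.N2=(alive,v1)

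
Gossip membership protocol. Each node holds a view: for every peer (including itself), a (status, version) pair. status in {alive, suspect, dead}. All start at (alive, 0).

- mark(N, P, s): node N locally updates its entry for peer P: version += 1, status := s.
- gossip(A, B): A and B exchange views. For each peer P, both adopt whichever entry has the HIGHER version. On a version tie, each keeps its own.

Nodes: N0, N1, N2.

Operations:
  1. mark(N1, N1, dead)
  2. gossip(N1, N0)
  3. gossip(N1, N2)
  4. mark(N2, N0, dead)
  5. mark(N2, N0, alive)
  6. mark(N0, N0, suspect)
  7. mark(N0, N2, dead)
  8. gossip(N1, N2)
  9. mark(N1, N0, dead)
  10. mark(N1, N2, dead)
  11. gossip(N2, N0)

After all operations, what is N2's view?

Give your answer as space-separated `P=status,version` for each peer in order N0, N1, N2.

Answer: N0=alive,2 N1=dead,1 N2=dead,1

Derivation:
Op 1: N1 marks N1=dead -> (dead,v1)
Op 2: gossip N1<->N0 -> N1.N0=(alive,v0) N1.N1=(dead,v1) N1.N2=(alive,v0) | N0.N0=(alive,v0) N0.N1=(dead,v1) N0.N2=(alive,v0)
Op 3: gossip N1<->N2 -> N1.N0=(alive,v0) N1.N1=(dead,v1) N1.N2=(alive,v0) | N2.N0=(alive,v0) N2.N1=(dead,v1) N2.N2=(alive,v0)
Op 4: N2 marks N0=dead -> (dead,v1)
Op 5: N2 marks N0=alive -> (alive,v2)
Op 6: N0 marks N0=suspect -> (suspect,v1)
Op 7: N0 marks N2=dead -> (dead,v1)
Op 8: gossip N1<->N2 -> N1.N0=(alive,v2) N1.N1=(dead,v1) N1.N2=(alive,v0) | N2.N0=(alive,v2) N2.N1=(dead,v1) N2.N2=(alive,v0)
Op 9: N1 marks N0=dead -> (dead,v3)
Op 10: N1 marks N2=dead -> (dead,v1)
Op 11: gossip N2<->N0 -> N2.N0=(alive,v2) N2.N1=(dead,v1) N2.N2=(dead,v1) | N0.N0=(alive,v2) N0.N1=(dead,v1) N0.N2=(dead,v1)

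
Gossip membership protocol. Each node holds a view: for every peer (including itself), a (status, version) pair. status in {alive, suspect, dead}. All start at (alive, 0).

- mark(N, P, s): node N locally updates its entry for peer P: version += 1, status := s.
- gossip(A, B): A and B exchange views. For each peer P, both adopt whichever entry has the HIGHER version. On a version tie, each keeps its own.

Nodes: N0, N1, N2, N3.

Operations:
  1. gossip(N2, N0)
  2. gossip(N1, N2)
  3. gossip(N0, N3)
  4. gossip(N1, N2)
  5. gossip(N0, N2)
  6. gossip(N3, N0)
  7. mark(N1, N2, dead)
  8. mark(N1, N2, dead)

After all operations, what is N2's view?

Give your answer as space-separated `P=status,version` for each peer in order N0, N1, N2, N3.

Op 1: gossip N2<->N0 -> N2.N0=(alive,v0) N2.N1=(alive,v0) N2.N2=(alive,v0) N2.N3=(alive,v0) | N0.N0=(alive,v0) N0.N1=(alive,v0) N0.N2=(alive,v0) N0.N3=(alive,v0)
Op 2: gossip N1<->N2 -> N1.N0=(alive,v0) N1.N1=(alive,v0) N1.N2=(alive,v0) N1.N3=(alive,v0) | N2.N0=(alive,v0) N2.N1=(alive,v0) N2.N2=(alive,v0) N2.N3=(alive,v0)
Op 3: gossip N0<->N3 -> N0.N0=(alive,v0) N0.N1=(alive,v0) N0.N2=(alive,v0) N0.N3=(alive,v0) | N3.N0=(alive,v0) N3.N1=(alive,v0) N3.N2=(alive,v0) N3.N3=(alive,v0)
Op 4: gossip N1<->N2 -> N1.N0=(alive,v0) N1.N1=(alive,v0) N1.N2=(alive,v0) N1.N3=(alive,v0) | N2.N0=(alive,v0) N2.N1=(alive,v0) N2.N2=(alive,v0) N2.N3=(alive,v0)
Op 5: gossip N0<->N2 -> N0.N0=(alive,v0) N0.N1=(alive,v0) N0.N2=(alive,v0) N0.N3=(alive,v0) | N2.N0=(alive,v0) N2.N1=(alive,v0) N2.N2=(alive,v0) N2.N3=(alive,v0)
Op 6: gossip N3<->N0 -> N3.N0=(alive,v0) N3.N1=(alive,v0) N3.N2=(alive,v0) N3.N3=(alive,v0) | N0.N0=(alive,v0) N0.N1=(alive,v0) N0.N2=(alive,v0) N0.N3=(alive,v0)
Op 7: N1 marks N2=dead -> (dead,v1)
Op 8: N1 marks N2=dead -> (dead,v2)

Answer: N0=alive,0 N1=alive,0 N2=alive,0 N3=alive,0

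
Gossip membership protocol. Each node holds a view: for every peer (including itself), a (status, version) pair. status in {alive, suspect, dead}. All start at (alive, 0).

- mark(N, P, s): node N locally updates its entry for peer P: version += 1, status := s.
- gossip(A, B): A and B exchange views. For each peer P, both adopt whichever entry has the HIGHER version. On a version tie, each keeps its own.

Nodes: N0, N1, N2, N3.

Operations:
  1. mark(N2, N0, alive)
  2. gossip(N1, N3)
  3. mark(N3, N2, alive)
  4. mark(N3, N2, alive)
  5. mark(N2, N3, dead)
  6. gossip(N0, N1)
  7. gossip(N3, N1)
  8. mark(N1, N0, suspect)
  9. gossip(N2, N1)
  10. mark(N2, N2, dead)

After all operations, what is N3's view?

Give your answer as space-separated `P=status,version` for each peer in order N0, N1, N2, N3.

Op 1: N2 marks N0=alive -> (alive,v1)
Op 2: gossip N1<->N3 -> N1.N0=(alive,v0) N1.N1=(alive,v0) N1.N2=(alive,v0) N1.N3=(alive,v0) | N3.N0=(alive,v0) N3.N1=(alive,v0) N3.N2=(alive,v0) N3.N3=(alive,v0)
Op 3: N3 marks N2=alive -> (alive,v1)
Op 4: N3 marks N2=alive -> (alive,v2)
Op 5: N2 marks N3=dead -> (dead,v1)
Op 6: gossip N0<->N1 -> N0.N0=(alive,v0) N0.N1=(alive,v0) N0.N2=(alive,v0) N0.N3=(alive,v0) | N1.N0=(alive,v0) N1.N1=(alive,v0) N1.N2=(alive,v0) N1.N3=(alive,v0)
Op 7: gossip N3<->N1 -> N3.N0=(alive,v0) N3.N1=(alive,v0) N3.N2=(alive,v2) N3.N3=(alive,v0) | N1.N0=(alive,v0) N1.N1=(alive,v0) N1.N2=(alive,v2) N1.N3=(alive,v0)
Op 8: N1 marks N0=suspect -> (suspect,v1)
Op 9: gossip N2<->N1 -> N2.N0=(alive,v1) N2.N1=(alive,v0) N2.N2=(alive,v2) N2.N3=(dead,v1) | N1.N0=(suspect,v1) N1.N1=(alive,v0) N1.N2=(alive,v2) N1.N3=(dead,v1)
Op 10: N2 marks N2=dead -> (dead,v3)

Answer: N0=alive,0 N1=alive,0 N2=alive,2 N3=alive,0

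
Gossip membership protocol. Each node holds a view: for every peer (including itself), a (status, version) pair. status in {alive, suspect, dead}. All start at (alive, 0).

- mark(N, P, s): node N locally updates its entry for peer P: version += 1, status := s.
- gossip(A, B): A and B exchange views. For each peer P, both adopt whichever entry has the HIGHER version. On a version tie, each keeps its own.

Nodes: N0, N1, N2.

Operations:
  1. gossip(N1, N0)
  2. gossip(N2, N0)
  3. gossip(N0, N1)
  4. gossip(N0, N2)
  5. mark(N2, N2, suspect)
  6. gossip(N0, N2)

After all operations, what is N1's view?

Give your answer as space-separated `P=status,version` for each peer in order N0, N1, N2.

Op 1: gossip N1<->N0 -> N1.N0=(alive,v0) N1.N1=(alive,v0) N1.N2=(alive,v0) | N0.N0=(alive,v0) N0.N1=(alive,v0) N0.N2=(alive,v0)
Op 2: gossip N2<->N0 -> N2.N0=(alive,v0) N2.N1=(alive,v0) N2.N2=(alive,v0) | N0.N0=(alive,v0) N0.N1=(alive,v0) N0.N2=(alive,v0)
Op 3: gossip N0<->N1 -> N0.N0=(alive,v0) N0.N1=(alive,v0) N0.N2=(alive,v0) | N1.N0=(alive,v0) N1.N1=(alive,v0) N1.N2=(alive,v0)
Op 4: gossip N0<->N2 -> N0.N0=(alive,v0) N0.N1=(alive,v0) N0.N2=(alive,v0) | N2.N0=(alive,v0) N2.N1=(alive,v0) N2.N2=(alive,v0)
Op 5: N2 marks N2=suspect -> (suspect,v1)
Op 6: gossip N0<->N2 -> N0.N0=(alive,v0) N0.N1=(alive,v0) N0.N2=(suspect,v1) | N2.N0=(alive,v0) N2.N1=(alive,v0) N2.N2=(suspect,v1)

Answer: N0=alive,0 N1=alive,0 N2=alive,0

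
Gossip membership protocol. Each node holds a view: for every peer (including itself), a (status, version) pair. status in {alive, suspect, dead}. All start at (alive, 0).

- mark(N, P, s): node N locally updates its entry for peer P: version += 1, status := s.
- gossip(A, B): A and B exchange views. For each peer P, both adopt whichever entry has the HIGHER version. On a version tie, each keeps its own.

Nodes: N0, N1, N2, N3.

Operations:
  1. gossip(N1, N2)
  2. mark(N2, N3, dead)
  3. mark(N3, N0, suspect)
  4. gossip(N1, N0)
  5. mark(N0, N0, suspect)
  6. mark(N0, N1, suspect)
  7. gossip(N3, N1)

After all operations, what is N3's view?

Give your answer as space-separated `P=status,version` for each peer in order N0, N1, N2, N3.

Op 1: gossip N1<->N2 -> N1.N0=(alive,v0) N1.N1=(alive,v0) N1.N2=(alive,v0) N1.N3=(alive,v0) | N2.N0=(alive,v0) N2.N1=(alive,v0) N2.N2=(alive,v0) N2.N3=(alive,v0)
Op 2: N2 marks N3=dead -> (dead,v1)
Op 3: N3 marks N0=suspect -> (suspect,v1)
Op 4: gossip N1<->N0 -> N1.N0=(alive,v0) N1.N1=(alive,v0) N1.N2=(alive,v0) N1.N3=(alive,v0) | N0.N0=(alive,v0) N0.N1=(alive,v0) N0.N2=(alive,v0) N0.N3=(alive,v0)
Op 5: N0 marks N0=suspect -> (suspect,v1)
Op 6: N0 marks N1=suspect -> (suspect,v1)
Op 7: gossip N3<->N1 -> N3.N0=(suspect,v1) N3.N1=(alive,v0) N3.N2=(alive,v0) N3.N3=(alive,v0) | N1.N0=(suspect,v1) N1.N1=(alive,v0) N1.N2=(alive,v0) N1.N3=(alive,v0)

Answer: N0=suspect,1 N1=alive,0 N2=alive,0 N3=alive,0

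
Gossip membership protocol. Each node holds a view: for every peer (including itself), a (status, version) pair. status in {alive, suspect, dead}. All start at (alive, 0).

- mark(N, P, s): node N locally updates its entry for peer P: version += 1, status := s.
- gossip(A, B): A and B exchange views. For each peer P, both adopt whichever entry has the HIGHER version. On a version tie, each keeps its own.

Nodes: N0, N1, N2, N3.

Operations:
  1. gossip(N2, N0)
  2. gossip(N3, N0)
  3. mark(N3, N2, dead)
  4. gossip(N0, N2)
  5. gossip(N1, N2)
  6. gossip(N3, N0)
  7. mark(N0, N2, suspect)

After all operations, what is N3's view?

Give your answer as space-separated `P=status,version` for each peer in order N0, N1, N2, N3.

Op 1: gossip N2<->N0 -> N2.N0=(alive,v0) N2.N1=(alive,v0) N2.N2=(alive,v0) N2.N3=(alive,v0) | N0.N0=(alive,v0) N0.N1=(alive,v0) N0.N2=(alive,v0) N0.N3=(alive,v0)
Op 2: gossip N3<->N0 -> N3.N0=(alive,v0) N3.N1=(alive,v0) N3.N2=(alive,v0) N3.N3=(alive,v0) | N0.N0=(alive,v0) N0.N1=(alive,v0) N0.N2=(alive,v0) N0.N3=(alive,v0)
Op 3: N3 marks N2=dead -> (dead,v1)
Op 4: gossip N0<->N2 -> N0.N0=(alive,v0) N0.N1=(alive,v0) N0.N2=(alive,v0) N0.N3=(alive,v0) | N2.N0=(alive,v0) N2.N1=(alive,v0) N2.N2=(alive,v0) N2.N3=(alive,v0)
Op 5: gossip N1<->N2 -> N1.N0=(alive,v0) N1.N1=(alive,v0) N1.N2=(alive,v0) N1.N3=(alive,v0) | N2.N0=(alive,v0) N2.N1=(alive,v0) N2.N2=(alive,v0) N2.N3=(alive,v0)
Op 6: gossip N3<->N0 -> N3.N0=(alive,v0) N3.N1=(alive,v0) N3.N2=(dead,v1) N3.N3=(alive,v0) | N0.N0=(alive,v0) N0.N1=(alive,v0) N0.N2=(dead,v1) N0.N3=(alive,v0)
Op 7: N0 marks N2=suspect -> (suspect,v2)

Answer: N0=alive,0 N1=alive,0 N2=dead,1 N3=alive,0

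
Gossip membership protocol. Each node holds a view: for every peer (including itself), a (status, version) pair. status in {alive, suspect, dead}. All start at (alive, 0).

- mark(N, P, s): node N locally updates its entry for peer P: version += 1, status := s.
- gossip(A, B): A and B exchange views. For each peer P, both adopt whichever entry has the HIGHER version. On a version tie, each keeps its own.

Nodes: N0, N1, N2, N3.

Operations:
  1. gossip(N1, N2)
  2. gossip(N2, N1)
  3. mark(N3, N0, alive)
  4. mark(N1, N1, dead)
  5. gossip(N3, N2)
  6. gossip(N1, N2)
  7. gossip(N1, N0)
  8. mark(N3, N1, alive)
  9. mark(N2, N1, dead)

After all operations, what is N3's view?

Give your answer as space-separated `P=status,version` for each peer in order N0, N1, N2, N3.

Answer: N0=alive,1 N1=alive,1 N2=alive,0 N3=alive,0

Derivation:
Op 1: gossip N1<->N2 -> N1.N0=(alive,v0) N1.N1=(alive,v0) N1.N2=(alive,v0) N1.N3=(alive,v0) | N2.N0=(alive,v0) N2.N1=(alive,v0) N2.N2=(alive,v0) N2.N3=(alive,v0)
Op 2: gossip N2<->N1 -> N2.N0=(alive,v0) N2.N1=(alive,v0) N2.N2=(alive,v0) N2.N3=(alive,v0) | N1.N0=(alive,v0) N1.N1=(alive,v0) N1.N2=(alive,v0) N1.N3=(alive,v0)
Op 3: N3 marks N0=alive -> (alive,v1)
Op 4: N1 marks N1=dead -> (dead,v1)
Op 5: gossip N3<->N2 -> N3.N0=(alive,v1) N3.N1=(alive,v0) N3.N2=(alive,v0) N3.N3=(alive,v0) | N2.N0=(alive,v1) N2.N1=(alive,v0) N2.N2=(alive,v0) N2.N3=(alive,v0)
Op 6: gossip N1<->N2 -> N1.N0=(alive,v1) N1.N1=(dead,v1) N1.N2=(alive,v0) N1.N3=(alive,v0) | N2.N0=(alive,v1) N2.N1=(dead,v1) N2.N2=(alive,v0) N2.N3=(alive,v0)
Op 7: gossip N1<->N0 -> N1.N0=(alive,v1) N1.N1=(dead,v1) N1.N2=(alive,v0) N1.N3=(alive,v0) | N0.N0=(alive,v1) N0.N1=(dead,v1) N0.N2=(alive,v0) N0.N3=(alive,v0)
Op 8: N3 marks N1=alive -> (alive,v1)
Op 9: N2 marks N1=dead -> (dead,v2)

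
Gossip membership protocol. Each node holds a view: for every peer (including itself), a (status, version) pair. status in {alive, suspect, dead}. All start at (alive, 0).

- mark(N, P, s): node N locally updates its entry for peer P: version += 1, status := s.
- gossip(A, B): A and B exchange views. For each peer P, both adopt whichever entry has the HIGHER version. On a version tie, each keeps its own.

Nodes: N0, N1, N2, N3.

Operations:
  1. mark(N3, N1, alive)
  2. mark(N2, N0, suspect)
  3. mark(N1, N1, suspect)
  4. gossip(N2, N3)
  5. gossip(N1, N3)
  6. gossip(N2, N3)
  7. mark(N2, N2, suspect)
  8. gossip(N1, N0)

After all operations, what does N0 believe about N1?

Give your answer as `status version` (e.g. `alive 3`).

Answer: suspect 1

Derivation:
Op 1: N3 marks N1=alive -> (alive,v1)
Op 2: N2 marks N0=suspect -> (suspect,v1)
Op 3: N1 marks N1=suspect -> (suspect,v1)
Op 4: gossip N2<->N3 -> N2.N0=(suspect,v1) N2.N1=(alive,v1) N2.N2=(alive,v0) N2.N3=(alive,v0) | N3.N0=(suspect,v1) N3.N1=(alive,v1) N3.N2=(alive,v0) N3.N3=(alive,v0)
Op 5: gossip N1<->N3 -> N1.N0=(suspect,v1) N1.N1=(suspect,v1) N1.N2=(alive,v0) N1.N3=(alive,v0) | N3.N0=(suspect,v1) N3.N1=(alive,v1) N3.N2=(alive,v0) N3.N3=(alive,v0)
Op 6: gossip N2<->N3 -> N2.N0=(suspect,v1) N2.N1=(alive,v1) N2.N2=(alive,v0) N2.N3=(alive,v0) | N3.N0=(suspect,v1) N3.N1=(alive,v1) N3.N2=(alive,v0) N3.N3=(alive,v0)
Op 7: N2 marks N2=suspect -> (suspect,v1)
Op 8: gossip N1<->N0 -> N1.N0=(suspect,v1) N1.N1=(suspect,v1) N1.N2=(alive,v0) N1.N3=(alive,v0) | N0.N0=(suspect,v1) N0.N1=(suspect,v1) N0.N2=(alive,v0) N0.N3=(alive,v0)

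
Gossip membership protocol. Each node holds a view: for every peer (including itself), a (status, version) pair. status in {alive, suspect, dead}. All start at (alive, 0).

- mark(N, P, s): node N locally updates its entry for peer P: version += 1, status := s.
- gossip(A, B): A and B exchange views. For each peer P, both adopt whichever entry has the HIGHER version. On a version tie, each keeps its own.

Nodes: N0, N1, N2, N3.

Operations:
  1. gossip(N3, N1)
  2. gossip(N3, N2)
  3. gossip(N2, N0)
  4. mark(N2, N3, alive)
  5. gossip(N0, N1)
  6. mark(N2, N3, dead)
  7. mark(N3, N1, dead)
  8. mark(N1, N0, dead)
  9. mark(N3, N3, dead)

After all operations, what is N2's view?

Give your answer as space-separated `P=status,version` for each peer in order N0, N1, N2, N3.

Answer: N0=alive,0 N1=alive,0 N2=alive,0 N3=dead,2

Derivation:
Op 1: gossip N3<->N1 -> N3.N0=(alive,v0) N3.N1=(alive,v0) N3.N2=(alive,v0) N3.N3=(alive,v0) | N1.N0=(alive,v0) N1.N1=(alive,v0) N1.N2=(alive,v0) N1.N3=(alive,v0)
Op 2: gossip N3<->N2 -> N3.N0=(alive,v0) N3.N1=(alive,v0) N3.N2=(alive,v0) N3.N3=(alive,v0) | N2.N0=(alive,v0) N2.N1=(alive,v0) N2.N2=(alive,v0) N2.N3=(alive,v0)
Op 3: gossip N2<->N0 -> N2.N0=(alive,v0) N2.N1=(alive,v0) N2.N2=(alive,v0) N2.N3=(alive,v0) | N0.N0=(alive,v0) N0.N1=(alive,v0) N0.N2=(alive,v0) N0.N3=(alive,v0)
Op 4: N2 marks N3=alive -> (alive,v1)
Op 5: gossip N0<->N1 -> N0.N0=(alive,v0) N0.N1=(alive,v0) N0.N2=(alive,v0) N0.N3=(alive,v0) | N1.N0=(alive,v0) N1.N1=(alive,v0) N1.N2=(alive,v0) N1.N3=(alive,v0)
Op 6: N2 marks N3=dead -> (dead,v2)
Op 7: N3 marks N1=dead -> (dead,v1)
Op 8: N1 marks N0=dead -> (dead,v1)
Op 9: N3 marks N3=dead -> (dead,v1)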